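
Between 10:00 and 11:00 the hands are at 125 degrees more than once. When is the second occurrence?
At t minutes past 10:00, the hour hand is at 30 x 10 + 0.5t degrees and the minute hand is at 6t degrees.
The smaller angle between them is 125 degrees when |30H - 5.5t| = 125 or |30H - 5.5t| = 235.
With H = 10, solve 30 x 10 - 5.5t = +/- target for each target:
  t = (30 x 10 - 125) / 5.5 = 31.82
  t = (30 x 10 + 125) / 5.5 = 77.27 (outside (0, 60))
  t = (30 x 10 - 235) / 5.5 = 11.82
  t = (30 x 10 + 235) / 5.5 = 97.27 (outside (0, 60))
Valid solutions in (0, 60): {11.82, 31.82} minutes.
The second occurrence is t = 31.82 minutes.
The hands form a 125-degree angle at 31.82 minutes past 10:00.

Final answer: 31.82 minutes past 10:00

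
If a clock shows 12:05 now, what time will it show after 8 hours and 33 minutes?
Starting time: 12:05
Adding 33 minutes to 5 minutes: 5 + 33 = 38 minutes
Adding 8 hours: 12 + 8 = 20 - 12 = 8
Final time: 8:38

Final answer: 8:38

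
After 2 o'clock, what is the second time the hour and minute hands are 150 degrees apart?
At t minutes past 2:00, the hour hand is at 30 x 2 + 0.5t degrees and the minute hand is at 6t degrees.
The smaller angle between them is 150 degrees when |30H - 5.5t| = 150 or |30H - 5.5t| = 210.
With H = 2, solve 30 x 2 - 5.5t = +/- target for each target:
  t = (30 x 2 - 150) / 5.5 = -16.36 (outside (0, 60))
  t = (30 x 2 + 150) / 5.5 = 38.18
  t = (30 x 2 - 210) / 5.5 = -27.27 (outside (0, 60))
  t = (30 x 2 + 210) / 5.5 = 49.09
Valid solutions in (0, 60): {38.18, 49.09} minutes.
The second occurrence is t = 49.09 minutes.
The hands form a 150-degree angle at 49.09 minutes past 2:00.

Final answer: 49.09 minutes past 2:00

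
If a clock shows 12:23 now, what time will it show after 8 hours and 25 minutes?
Starting time: 12:23
Adding 25 minutes to 23 minutes: 23 + 25 = 48 minutes
Adding 8 hours: 12 + 8 = 20 - 12 = 8
Final time: 8:48

Final answer: 8:48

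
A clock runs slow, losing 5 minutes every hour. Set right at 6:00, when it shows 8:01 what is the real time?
For every 60 true minutes, the faulty clock advances 55 minutes, so 1 faulty-clock minute corresponds to 60/55 true minutes.
From 6:00 to 8:01 on the faulty dial is 121 minutes.
True elapsed: 121 x 60/55 = 132 minutes = 2 hours and 12 minutes.
True time: 6:00 + 2 hours and 12 minutes = 8:12.

Final answer: 8:12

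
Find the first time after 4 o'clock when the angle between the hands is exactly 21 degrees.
At t minutes past 4:00, the hour hand is at 30 x 4 + 0.5t degrees and the minute hand is at 6t degrees.
The smaller angle between them is 21 degrees when |30H - 5.5t| = 21 or |30H - 5.5t| = 339.
With H = 4, solve 30 x 4 - 5.5t = +/- target for each target:
  t = (30 x 4 - 21) / 5.5 = 18
  t = (30 x 4 + 21) / 5.5 = 25.64
  t = (30 x 4 - 339) / 5.5 = -39.82 (outside (0, 60))
  t = (30 x 4 + 339) / 5.5 = 83.45 (outside (0, 60))
Valid solutions in (0, 60): {18, 25.64} minutes.
The first occurrence is t = 18 minutes.
The hands form a 21-degree angle at 18 minutes past 4:00.

Final answer: 18 minutes past 4:00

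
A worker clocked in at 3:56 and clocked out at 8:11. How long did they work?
From 3:56 to 8:11:
(8 x 60 + 11) - (3 x 60 + 56) = 491 - 236 = 255 minutes
= 4 hours and 15 minutes

Final answer: 4 hours and 15 minutes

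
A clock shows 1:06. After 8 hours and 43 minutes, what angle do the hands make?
First find the time 8 hours and 43 minutes after 1:06.
Total minutes: 1 x 60 + 6 + 8 x 60 + 43 = 589.
589 mod 720 = 589 minutes = 9:49.
Now compute the angle at 9:49:
Hour hand: 9 x 30 + 49 x 0.5 = 294.5 degrees
Minute hand: 49 x 6 = 294 degrees
Difference: |294.5 - 294| = 0.5 degrees
The angle is 0.5 degrees

Final answer: 0.5 degrees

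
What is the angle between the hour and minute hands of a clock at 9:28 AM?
Hour hand position: 9 x 30 + 28 x 0.5 = 284 degrees
Minute hand position: 28 x 6 = 168 degrees
Difference: |284 - 168| = 116 degrees
The angle between the hands is 116 degrees

Final answer: 116 degrees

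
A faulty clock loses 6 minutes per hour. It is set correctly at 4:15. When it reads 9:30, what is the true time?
For every 60 true minutes, the faulty clock advances 54 minutes, so 1 faulty-clock minute corresponds to 60/54 true minutes.
From 4:15 to 9:30 on the faulty dial is 315 minutes.
True elapsed: 315 x 60/54 = 350 minutes = 5 hours and 50 minutes.
True time: 4:15 + 5 hours and 50 minutes = 10:05.

Final answer: 10:05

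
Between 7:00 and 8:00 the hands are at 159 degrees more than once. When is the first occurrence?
At t minutes past 7:00, the hour hand is at 30 x 7 + 0.5t degrees and the minute hand is at 6t degrees.
The smaller angle between them is 159 degrees when |30H - 5.5t| = 159 or |30H - 5.5t| = 201.
With H = 7, solve 30 x 7 - 5.5t = +/- target for each target:
  t = (30 x 7 - 159) / 5.5 = 9.27
  t = (30 x 7 + 159) / 5.5 = 67.09 (outside (0, 60))
  t = (30 x 7 - 201) / 5.5 = 1.64
  t = (30 x 7 + 201) / 5.5 = 74.73 (outside (0, 60))
Valid solutions in (0, 60): {1.64, 9.27} minutes.
The first occurrence is t = 1.64 minutes.
The hands form a 159-degree angle at 1.64 minutes past 7:00.

Final answer: 1.64 minutes past 7:00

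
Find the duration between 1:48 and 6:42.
From 1:48 to 6:42:
(6 x 60 + 42) - (1 x 60 + 48) = 402 - 108 = 294 minutes
= 4 hours and 54 minutes

Final answer: 4 hours and 54 minutes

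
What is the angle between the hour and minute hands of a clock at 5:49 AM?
Hour hand position: 5 x 30 + 49 x 0.5 = 174.5 degrees
Minute hand position: 49 x 6 = 294 degrees
Difference: |174.5 - 294| = 119.5 degrees
The angle between the hands is 119.5 degrees

Final answer: 119.5 degrees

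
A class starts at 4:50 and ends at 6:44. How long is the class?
From 4:50 to 6:44:
(6 x 60 + 44) - (4 x 60 + 50) = 404 - 290 = 114 minutes
= 1 hour and 54 minutes

Final answer: 1 hour and 54 minutes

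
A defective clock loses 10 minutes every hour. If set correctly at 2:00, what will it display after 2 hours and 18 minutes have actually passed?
For every 60 true minutes, the faulty clock advances 60 - 10 = 50 minutes.
True elapsed: 2 hours and 18 minutes = 138 minutes.
Faulty clock advances: 138 x 50/60 = 115 minutes (drift: 23 minutes behind).
Shown time: 2:00 + 115 minutes = 3:55.

Final answer: 3:55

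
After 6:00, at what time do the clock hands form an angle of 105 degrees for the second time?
At t minutes past 6:00, the hour hand is at 30 x 6 + 0.5t degrees and the minute hand is at 6t degrees.
The smaller angle between them is 105 degrees when |30H - 5.5t| = 105 or |30H - 5.5t| = 255.
With H = 6, solve 30 x 6 - 5.5t = +/- target for each target:
  t = (30 x 6 - 105) / 5.5 = 13.64
  t = (30 x 6 + 105) / 5.5 = 51.82
  t = (30 x 6 - 255) / 5.5 = -13.64 (outside (0, 60))
  t = (30 x 6 + 255) / 5.5 = 79.09 (outside (0, 60))
Valid solutions in (0, 60): {13.64, 51.82} minutes.
The second occurrence is t = 51.82 minutes.
The hands form a 105-degree angle at 51.82 minutes past 6:00.

Final answer: 51.82 minutes past 6:00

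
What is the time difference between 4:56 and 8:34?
From 4:56 to 8:34:
(8 x 60 + 34) - (4 x 60 + 56) = 514 - 296 = 218 minutes
= 3 hours and 38 minutes

Final answer: 3 hours and 38 minutes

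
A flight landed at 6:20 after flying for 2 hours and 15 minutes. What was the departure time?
Starting time: 6:20 = 380 total minutes past 12:00
Subtracting: 2 hours and 15 minutes = 135 minutes
380 - 135 = 245 minutes
= 4 hours and 5 minutes past 12:00 = 4:05

Final answer: 4:05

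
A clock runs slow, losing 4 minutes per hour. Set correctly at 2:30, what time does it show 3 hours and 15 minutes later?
For every 60 true minutes, the faulty clock advances 60 - 4 = 56 minutes.
True elapsed: 3 hours and 15 minutes = 195 minutes.
Faulty clock advances: 195 x 56/60 = 182 minutes (drift: 13 minutes behind).
Shown time: 2:30 + 182 minutes = 5:32.

Final answer: 5:32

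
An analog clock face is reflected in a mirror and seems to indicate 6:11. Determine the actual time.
Reflection across the vertical (12-6) axis maps a hand at angle A degrees to (360 - A) degrees, which sends a reading of T minutes past 12:00 to (720 - T) minutes past 12:00.
Mirror reads 6:11 = 371 minutes past 12:00.
Actual time: (720 - 371) mod 720 = 349 minutes = 5:49.

Final answer: 5:49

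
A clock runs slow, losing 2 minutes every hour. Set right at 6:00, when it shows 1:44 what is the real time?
For every 60 true minutes, the faulty clock advances 58 minutes, so 1 faulty-clock minute corresponds to 60/58 true minutes.
From 6:00 to 1:44 on the faulty dial is 464 minutes.
True elapsed: 464 x 60/58 = 480 minutes = 8 hours.
True time: 6:00 + 8 hours = 2:00.

Final answer: 2:00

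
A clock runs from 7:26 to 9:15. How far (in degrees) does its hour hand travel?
The hour hand moves 0.5 degrees per minute.
Time elapsed: 9:15 - 7:26 = 109 minutes
Angular displacement: 109 x 0.5 = 54.5 degrees

Final answer: 54.5 degrees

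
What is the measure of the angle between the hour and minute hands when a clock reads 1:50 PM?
Hour hand position: 1 x 30 + 50 x 0.5 = 55 degrees
Minute hand position: 50 x 6 = 300 degrees
Difference: |55 - 300| = 245 degrees
Since 245 > 180, the smaller angle is 360 - 245 = 115 degrees

Final answer: 115 degrees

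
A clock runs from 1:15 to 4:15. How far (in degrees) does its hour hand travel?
The hour hand moves 0.5 degrees per minute.
Time elapsed: 4:15 - 1:15 = 180 minutes
Angular displacement: 180 x 0.5 = 90 degrees

Final answer: 90 degrees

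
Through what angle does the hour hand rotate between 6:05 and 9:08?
The hour hand moves 0.5 degrees per minute.
Time elapsed: 9:08 - 6:05 = 183 minutes
Angular displacement: 183 x 0.5 = 91.5 degrees

Final answer: 91.5 degrees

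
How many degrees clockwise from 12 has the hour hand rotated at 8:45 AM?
The hour hand moves 30 degrees per hour and 0.5 degrees per minute.
At 8:45: (8) x 30 + 45 x 0.5 = 240 + 22.5 = 262.5 degrees

Final answer: 262.5 degrees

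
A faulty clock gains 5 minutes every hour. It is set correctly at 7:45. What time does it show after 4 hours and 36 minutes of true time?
For every 60 true minutes, the faulty clock advances 60 + 5 = 65 minutes.
True elapsed: 4 hours and 36 minutes = 276 minutes.
Faulty clock advances: 276 x 65/60 = 299 minutes (drift: 23 minutes ahead).
Shown time: 7:45 + 299 minutes = 12:44.

Final answer: 12:44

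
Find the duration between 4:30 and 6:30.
From 4:30 to 6:30:
(6 x 60 + 30) - (4 x 60 + 30) = 390 - 270 = 120 minutes
= 2 hours

Final answer: 2 hours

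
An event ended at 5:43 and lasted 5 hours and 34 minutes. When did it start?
Starting time: 5:43 = 343 total minutes past 12:00
Subtracting: 5 hours and 34 minutes = 334 minutes
343 - 334 = 9 minutes
= 9 minutes past 12:00 = 12:09

Final answer: 12:09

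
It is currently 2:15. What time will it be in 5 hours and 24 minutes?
Starting time: 2:15
Adding 24 minutes to 15 minutes: 15 + 24 = 39 minutes
Adding 5 hours: 2 + 5 = 7
Final time: 7:39

Final answer: 7:39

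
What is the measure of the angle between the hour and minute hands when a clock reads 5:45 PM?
Hour hand position: 5 x 30 + 45 x 0.5 = 172.5 degrees
Minute hand position: 45 x 6 = 270 degrees
Difference: |172.5 - 270| = 97.5 degrees
The angle between the hands is 97.5 degrees

Final answer: 97.5 degrees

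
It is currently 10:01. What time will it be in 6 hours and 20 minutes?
Starting time: 10:01
Adding 20 minutes to 1 minute: 1 + 20 = 21 minutes
Adding 6 hours: 10 + 6 = 16 - 12 = 4
Final time: 4:21

Final answer: 4:21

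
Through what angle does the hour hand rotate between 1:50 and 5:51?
The hour hand moves 0.5 degrees per minute.
Time elapsed: 5:51 - 1:50 = 241 minutes
Angular displacement: 241 x 0.5 = 120.5 degrees

Final answer: 120.5 degrees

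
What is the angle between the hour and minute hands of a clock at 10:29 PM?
Hour hand position: 10 x 30 + 29 x 0.5 = 314.5 degrees
Minute hand position: 29 x 6 = 174 degrees
Difference: |314.5 - 174| = 140.5 degrees
The angle between the hands is 140.5 degrees

Final answer: 140.5 degrees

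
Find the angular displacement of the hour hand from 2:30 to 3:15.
The hour hand moves 0.5 degrees per minute.
Time elapsed: 3:15 - 2:30 = 45 minutes
Angular displacement: 45 x 0.5 = 22.5 degrees

Final answer: 22.5 degrees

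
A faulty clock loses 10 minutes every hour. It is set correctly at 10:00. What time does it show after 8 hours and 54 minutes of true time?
For every 60 true minutes, the faulty clock advances 60 - 10 = 50 minutes.
True elapsed: 8 hours and 54 minutes = 534 minutes.
Faulty clock advances: 534 x 50/60 = 445 minutes (drift: 89 minutes behind).
Shown time: 10:00 + 445 minutes = 5:25.

Final answer: 5:25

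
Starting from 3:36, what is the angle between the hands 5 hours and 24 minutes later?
First find the time 5 hours and 24 minutes after 3:36.
Total minutes: 3 x 60 + 36 + 5 x 60 + 24 = 540.
540 mod 720 = 540 minutes = 9:00.
Now compute the angle at 9:00:
Hour hand: 9 x 30 + 0 x 0.5 = 270 degrees
Minute hand: 0 x 6 = 0 degrees
Difference: |270 - 0| = 270 degrees
Smaller angle: 360 - 270 = 90 degrees

Final answer: 90 degrees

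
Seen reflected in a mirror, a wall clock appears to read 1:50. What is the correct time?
Reflection across the vertical (12-6) axis maps a hand at angle A degrees to (360 - A) degrees, which sends a reading of T minutes past 12:00 to (720 - T) minutes past 12:00.
Mirror reads 1:50 = 110 minutes past 12:00.
Actual time: (720 - 110) mod 720 = 610 minutes = 10:10.

Final answer: 10:10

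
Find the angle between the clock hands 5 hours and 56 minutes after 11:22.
First find the time 5 hours and 56 minutes after 11:22.
Total minutes: 11 x 60 + 22 + 5 x 60 + 56 = 1038.
1038 mod 720 = 318 minutes = 5:18.
Now compute the angle at 5:18:
Hour hand: 5 x 30 + 18 x 0.5 = 159 degrees
Minute hand: 18 x 6 = 108 degrees
Difference: |159 - 108| = 51 degrees
The angle is 51 degrees

Final answer: 51 degrees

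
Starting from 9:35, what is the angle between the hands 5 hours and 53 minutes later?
First find the time 5 hours and 53 minutes after 9:35.
Total minutes: 9 x 60 + 35 + 5 x 60 + 53 = 928.
928 mod 720 = 208 minutes = 3:28.
Now compute the angle at 3:28:
Hour hand: 3 x 30 + 28 x 0.5 = 104 degrees
Minute hand: 28 x 6 = 168 degrees
Difference: |104 - 168| = 64 degrees
The angle is 64 degrees

Final answer: 64 degrees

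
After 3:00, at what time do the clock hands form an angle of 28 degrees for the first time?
At t minutes past 3:00, the hour hand is at 30 x 3 + 0.5t degrees and the minute hand is at 6t degrees.
The smaller angle between them is 28 degrees when |30H - 5.5t| = 28 or |30H - 5.5t| = 332.
With H = 3, solve 30 x 3 - 5.5t = +/- target for each target:
  t = (30 x 3 - 28) / 5.5 = 11.27
  t = (30 x 3 + 28) / 5.5 = 21.45
  t = (30 x 3 - 332) / 5.5 = -44 (outside (0, 60))
  t = (30 x 3 + 332) / 5.5 = 76.73 (outside (0, 60))
Valid solutions in (0, 60): {11.27, 21.45} minutes.
The first occurrence is t = 11.27 minutes.
The hands form a 28-degree angle at 11.27 minutes past 3:00.

Final answer: 11.27 minutes past 3:00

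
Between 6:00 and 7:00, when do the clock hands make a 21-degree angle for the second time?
At t minutes past 6:00, the hour hand is at 30 x 6 + 0.5t degrees and the minute hand is at 6t degrees.
The smaller angle between them is 21 degrees when |30H - 5.5t| = 21 or |30H - 5.5t| = 339.
With H = 6, solve 30 x 6 - 5.5t = +/- target for each target:
  t = (30 x 6 - 21) / 5.5 = 28.91
  t = (30 x 6 + 21) / 5.5 = 36.55
  t = (30 x 6 - 339) / 5.5 = -28.91 (outside (0, 60))
  t = (30 x 6 + 339) / 5.5 = 94.36 (outside (0, 60))
Valid solutions in (0, 60): {28.91, 36.55} minutes.
The second occurrence is t = 36.55 minutes.
The hands form a 21-degree angle at 36.55 minutes past 6:00.

Final answer: 36.55 minutes past 6:00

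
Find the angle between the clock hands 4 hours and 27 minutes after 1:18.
First find the time 4 hours and 27 minutes after 1:18.
Total minutes: 1 x 60 + 18 + 4 x 60 + 27 = 345.
345 mod 720 = 345 minutes = 5:45.
Now compute the angle at 5:45:
Hour hand: 5 x 30 + 45 x 0.5 = 172.5 degrees
Minute hand: 45 x 6 = 270 degrees
Difference: |172.5 - 270| = 97.5 degrees
The angle is 97.5 degrees

Final answer: 97.5 degrees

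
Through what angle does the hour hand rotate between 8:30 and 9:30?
The hour hand moves 0.5 degrees per minute.
Time elapsed: 9:30 - 8:30 = 60 minutes
Angular displacement: 60 x 0.5 = 30 degrees

Final answer: 30 degrees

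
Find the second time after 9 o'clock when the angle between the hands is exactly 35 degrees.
At t minutes past 9:00, the hour hand is at 30 x 9 + 0.5t degrees and the minute hand is at 6t degrees.
The smaller angle between them is 35 degrees when |30H - 5.5t| = 35 or |30H - 5.5t| = 325.
With H = 9, solve 30 x 9 - 5.5t = +/- target for each target:
  t = (30 x 9 - 35) / 5.5 = 42.73
  t = (30 x 9 + 35) / 5.5 = 55.45
  t = (30 x 9 - 325) / 5.5 = -10 (outside (0, 60))
  t = (30 x 9 + 325) / 5.5 = 108.18 (outside (0, 60))
Valid solutions in (0, 60): {42.73, 55.45} minutes.
The second occurrence is t = 55.45 minutes.
The hands form a 35-degree angle at 55.45 minutes past 9:00.

Final answer: 55.45 minutes past 9:00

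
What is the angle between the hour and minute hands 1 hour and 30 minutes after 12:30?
First find the time 1 hour and 30 minutes after 12:30.
Total minutes: 12 x 60 + 30 + 1 x 60 + 30 = 840.
840 mod 720 = 120 minutes = 2:00.
Now compute the angle at 2:00:
Hour hand: 2 x 30 + 0 x 0.5 = 60 degrees
Minute hand: 0 x 6 = 0 degrees
Difference: |60 - 0| = 60 degrees
The angle is 60 degrees

Final answer: 60 degrees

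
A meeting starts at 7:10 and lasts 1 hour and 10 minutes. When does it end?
Starting time: 7:10
Adding 10 minutes to 10 minutes: 10 + 10 = 20 minutes
Adding 1 hour: 7 + 1 = 8
Final time: 8:20

Final answer: 8:20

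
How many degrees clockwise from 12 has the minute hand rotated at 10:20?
The minute hand moves 6 degrees per minute.
At 10:20: 20 x 6 = 120 degrees

Final answer: 120 degrees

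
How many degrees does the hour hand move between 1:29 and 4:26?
The hour hand moves 0.5 degrees per minute.
Time elapsed: 4:26 - 1:29 = 177 minutes
Angular displacement: 177 x 0.5 = 88.5 degrees

Final answer: 88.5 degrees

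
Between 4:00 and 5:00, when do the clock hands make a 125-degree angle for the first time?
At t minutes past 4:00, the hour hand is at 30 x 4 + 0.5t degrees and the minute hand is at 6t degrees.
The smaller angle between them is 125 degrees when |30H - 5.5t| = 125 or |30H - 5.5t| = 235.
With H = 4, solve 30 x 4 - 5.5t = +/- target for each target:
  t = (30 x 4 - 125) / 5.5 = -0.91 (outside (0, 60))
  t = (30 x 4 + 125) / 5.5 = 44.55
  t = (30 x 4 - 235) / 5.5 = -20.91 (outside (0, 60))
  t = (30 x 4 + 235) / 5.5 = 64.55 (outside (0, 60))
Valid solutions in (0, 60): {44.55} minutes.
The first occurrence is t = 44.55 minutes.
The hands form a 125-degree angle at 44.55 minutes past 4:00.

Final answer: 44.55 minutes past 4:00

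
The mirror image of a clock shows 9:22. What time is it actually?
Reflection across the vertical (12-6) axis maps a hand at angle A degrees to (360 - A) degrees, which sends a reading of T minutes past 12:00 to (720 - T) minutes past 12:00.
Mirror reads 9:22 = 562 minutes past 12:00.
Actual time: (720 - 562) mod 720 = 158 minutes = 2:38.

Final answer: 2:38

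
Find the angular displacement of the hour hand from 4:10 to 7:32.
The hour hand moves 0.5 degrees per minute.
Time elapsed: 7:32 - 4:10 = 202 minutes
Angular displacement: 202 x 0.5 = 101 degrees

Final answer: 101 degrees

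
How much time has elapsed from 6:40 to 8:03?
From 6:40 to 8:03:
(8 x 60 + 3) - (6 x 60 + 40) = 483 - 400 = 83 minutes
= 1 hour and 23 minutes

Final answer: 1 hour and 23 minutes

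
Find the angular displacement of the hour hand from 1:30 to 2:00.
The hour hand moves 0.5 degrees per minute.
Time elapsed: 2:00 - 1:30 = 30 minutes
Angular displacement: 30 x 0.5 = 15 degrees

Final answer: 15 degrees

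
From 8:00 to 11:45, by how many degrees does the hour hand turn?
The hour hand moves 0.5 degrees per minute.
Time elapsed: 11:45 - 8:00 = 225 minutes
Angular displacement: 225 x 0.5 = 112.5 degrees

Final answer: 112.5 degrees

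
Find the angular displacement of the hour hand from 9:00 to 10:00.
The hour hand moves 0.5 degrees per minute.
Time elapsed: 10:00 - 9:00 = 60 minutes
Angular displacement: 60 x 0.5 = 30 degrees

Final answer: 30 degrees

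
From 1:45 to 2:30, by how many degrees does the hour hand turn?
The hour hand moves 0.5 degrees per minute.
Time elapsed: 2:30 - 1:45 = 45 minutes
Angular displacement: 45 x 0.5 = 22.5 degrees

Final answer: 22.5 degrees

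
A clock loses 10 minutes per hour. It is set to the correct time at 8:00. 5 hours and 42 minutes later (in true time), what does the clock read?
For every 60 true minutes, the faulty clock advances 60 - 10 = 50 minutes.
True elapsed: 5 hours and 42 minutes = 342 minutes.
Faulty clock advances: 342 x 50/60 = 285 minutes (drift: 57 minutes behind).
Shown time: 8:00 + 285 minutes = 12:45.

Final answer: 12:45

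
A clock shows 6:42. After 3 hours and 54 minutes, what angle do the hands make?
First find the time 3 hours and 54 minutes after 6:42.
Total minutes: 6 x 60 + 42 + 3 x 60 + 54 = 636.
636 mod 720 = 636 minutes = 10:36.
Now compute the angle at 10:36:
Hour hand: 10 x 30 + 36 x 0.5 = 318 degrees
Minute hand: 36 x 6 = 216 degrees
Difference: |318 - 216| = 102 degrees
The angle is 102 degrees

Final answer: 102 degrees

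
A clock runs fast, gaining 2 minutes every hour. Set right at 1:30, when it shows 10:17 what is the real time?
For every 60 true minutes, the faulty clock advances 62 minutes, so 1 faulty-clock minute corresponds to 60/62 true minutes.
From 1:30 to 10:17 on the faulty dial is 527 minutes.
True elapsed: 527 x 60/62 = 510 minutes = 8 hours and 30 minutes.
True time: 1:30 + 8 hours and 30 minutes = 10:00.

Final answer: 10:00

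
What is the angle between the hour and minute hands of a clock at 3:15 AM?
Hour hand position: 3 x 30 + 15 x 0.5 = 97.5 degrees
Minute hand position: 15 x 6 = 90 degrees
Difference: |97.5 - 90| = 7.5 degrees
The angle between the hands is 7.5 degrees

Final answer: 7.5 degrees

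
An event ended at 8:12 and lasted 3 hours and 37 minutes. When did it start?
Starting time: 8:12 = 492 total minutes past 12:00
Subtracting: 3 hours and 37 minutes = 217 minutes
492 - 217 = 275 minutes
= 4 hours and 35 minutes past 12:00 = 4:35

Final answer: 4:35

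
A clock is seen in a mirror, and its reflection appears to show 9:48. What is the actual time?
Reflection across the vertical (12-6) axis maps a hand at angle A degrees to (360 - A) degrees, which sends a reading of T minutes past 12:00 to (720 - T) minutes past 12:00.
Mirror reads 9:48 = 588 minutes past 12:00.
Actual time: (720 - 588) mod 720 = 132 minutes = 2:12.

Final answer: 2:12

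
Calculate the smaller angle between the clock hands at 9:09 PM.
Hour hand position: 9 x 30 + 9 x 0.5 = 274.5 degrees
Minute hand position: 9 x 6 = 54 degrees
Difference: |274.5 - 54| = 220.5 degrees
Since 220.5 > 180, the smaller angle is 360 - 220.5 = 139.5 degrees

Final answer: 139.5 degrees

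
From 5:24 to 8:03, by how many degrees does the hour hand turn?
The hour hand moves 0.5 degrees per minute.
Time elapsed: 8:03 - 5:24 = 159 minutes
Angular displacement: 159 x 0.5 = 79.5 degrees

Final answer: 79.5 degrees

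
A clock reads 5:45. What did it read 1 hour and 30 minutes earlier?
Starting time: 5:45 = 345 total minutes past 12:00
Subtracting: 1 hour and 30 minutes = 90 minutes
345 - 90 = 255 minutes
= 4 hours and 15 minutes past 12:00 = 4:15

Final answer: 4:15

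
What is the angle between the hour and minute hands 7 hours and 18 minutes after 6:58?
First find the time 7 hours and 18 minutes after 6:58.
Total minutes: 6 x 60 + 58 + 7 x 60 + 18 = 856.
856 mod 720 = 136 minutes = 2:16.
Now compute the angle at 2:16:
Hour hand: 2 x 30 + 16 x 0.5 = 68 degrees
Minute hand: 16 x 6 = 96 degrees
Difference: |68 - 96| = 28 degrees
The angle is 28 degrees

Final answer: 28 degrees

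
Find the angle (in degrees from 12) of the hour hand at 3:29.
The hour hand moves 30 degrees per hour and 0.5 degrees per minute.
At 3:29: (3) x 30 + 29 x 0.5 = 90 + 14.5 = 104.5 degrees

Final answer: 104.5 degrees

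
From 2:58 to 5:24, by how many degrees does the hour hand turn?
The hour hand moves 0.5 degrees per minute.
Time elapsed: 5:24 - 2:58 = 146 minutes
Angular displacement: 146 x 0.5 = 73 degrees

Final answer: 73 degrees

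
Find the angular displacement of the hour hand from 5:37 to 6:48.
The hour hand moves 0.5 degrees per minute.
Time elapsed: 6:48 - 5:37 = 71 minutes
Angular displacement: 71 x 0.5 = 35.5 degrees

Final answer: 35.5 degrees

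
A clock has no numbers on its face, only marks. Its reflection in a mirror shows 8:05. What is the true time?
Reflection across the vertical (12-6) axis maps a hand at angle A degrees to (360 - A) degrees, which sends a reading of T minutes past 12:00 to (720 - T) minutes past 12:00.
Mirror reads 8:05 = 485 minutes past 12:00.
Actual time: (720 - 485) mod 720 = 235 minutes = 3:55.

Final answer: 3:55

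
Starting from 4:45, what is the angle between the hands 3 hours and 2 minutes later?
First find the time 3 hours and 2 minutes after 4:45.
Total minutes: 4 x 60 + 45 + 3 x 60 + 2 = 467.
467 mod 720 = 467 minutes = 7:47.
Now compute the angle at 7:47:
Hour hand: 7 x 30 + 47 x 0.5 = 233.5 degrees
Minute hand: 47 x 6 = 282 degrees
Difference: |233.5 - 282| = 48.5 degrees
The angle is 48.5 degrees

Final answer: 48.5 degrees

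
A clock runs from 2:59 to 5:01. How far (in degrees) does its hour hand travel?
The hour hand moves 0.5 degrees per minute.
Time elapsed: 5:01 - 2:59 = 122 minutes
Angular displacement: 122 x 0.5 = 61 degrees

Final answer: 61 degrees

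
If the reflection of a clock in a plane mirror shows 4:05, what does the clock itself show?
Reflection across the vertical (12-6) axis maps a hand at angle A degrees to (360 - A) degrees, which sends a reading of T minutes past 12:00 to (720 - T) minutes past 12:00.
Mirror reads 4:05 = 245 minutes past 12:00.
Actual time: (720 - 245) mod 720 = 475 minutes = 7:55.

Final answer: 7:55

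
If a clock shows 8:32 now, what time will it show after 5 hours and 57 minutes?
Starting time: 8:32
Adding 57 minutes to 32 minutes: 32 + 57 = 89 minutes = 1 hour and 29 minutes
Adding 5 hours: 8 + 5 + 1 (carry) = 14 - 12 = 2
Final time: 2:29

Final answer: 2:29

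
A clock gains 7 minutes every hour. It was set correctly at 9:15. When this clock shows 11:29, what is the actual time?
For every 60 true minutes, the faulty clock advances 67 minutes, so 1 faulty-clock minute corresponds to 60/67 true minutes.
From 9:15 to 11:29 on the faulty dial is 134 minutes.
True elapsed: 134 x 60/67 = 120 minutes = 2 hours.
True time: 9:15 + 2 hours = 11:15.

Final answer: 11:15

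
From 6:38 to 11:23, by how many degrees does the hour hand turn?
The hour hand moves 0.5 degrees per minute.
Time elapsed: 11:23 - 6:38 = 285 minutes
Angular displacement: 285 x 0.5 = 142.5 degrees

Final answer: 142.5 degrees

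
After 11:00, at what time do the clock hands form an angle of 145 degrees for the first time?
At t minutes past 11:00, the hour hand is at 30 x 11 + 0.5t degrees and the minute hand is at 6t degrees.
The smaller angle between them is 145 degrees when |30H - 5.5t| = 145 or |30H - 5.5t| = 215.
With H = 11, solve 30 x 11 - 5.5t = +/- target for each target:
  t = (30 x 11 - 145) / 5.5 = 33.64
  t = (30 x 11 + 145) / 5.5 = 86.36 (outside (0, 60))
  t = (30 x 11 - 215) / 5.5 = 20.91
  t = (30 x 11 + 215) / 5.5 = 99.09 (outside (0, 60))
Valid solutions in (0, 60): {20.91, 33.64} minutes.
The first occurrence is t = 20.91 minutes.
The hands form a 145-degree angle at 20.91 minutes past 11:00.

Final answer: 20.91 minutes past 11:00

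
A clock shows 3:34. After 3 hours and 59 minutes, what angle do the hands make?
First find the time 3 hours and 59 minutes after 3:34.
Total minutes: 3 x 60 + 34 + 3 x 60 + 59 = 453.
453 mod 720 = 453 minutes = 7:33.
Now compute the angle at 7:33:
Hour hand: 7 x 30 + 33 x 0.5 = 226.5 degrees
Minute hand: 33 x 6 = 198 degrees
Difference: |226.5 - 198| = 28.5 degrees
The angle is 28.5 degrees

Final answer: 28.5 degrees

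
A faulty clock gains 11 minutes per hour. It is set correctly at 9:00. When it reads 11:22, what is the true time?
For every 60 true minutes, the faulty clock advances 71 minutes, so 1 faulty-clock minute corresponds to 60/71 true minutes.
From 9:00 to 11:22 on the faulty dial is 142 minutes.
True elapsed: 142 x 60/71 = 120 minutes = 2 hours.
True time: 9:00 + 2 hours = 11:00.

Final answer: 11:00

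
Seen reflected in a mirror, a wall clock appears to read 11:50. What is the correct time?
Reflection across the vertical (12-6) axis maps a hand at angle A degrees to (360 - A) degrees, which sends a reading of T minutes past 12:00 to (720 - T) minutes past 12:00.
Mirror reads 11:50 = 710 minutes past 12:00.
Actual time: (720 - 710) mod 720 = 10 minutes = 12:10.

Final answer: 12:10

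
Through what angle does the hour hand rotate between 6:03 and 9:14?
The hour hand moves 0.5 degrees per minute.
Time elapsed: 9:14 - 6:03 = 191 minutes
Angular displacement: 191 x 0.5 = 95.5 degrees

Final answer: 95.5 degrees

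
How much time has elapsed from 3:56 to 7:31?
From 3:56 to 7:31:
(7 x 60 + 31) - (3 x 60 + 56) = 451 - 236 = 215 minutes
= 3 hours and 35 minutes

Final answer: 3 hours and 35 minutes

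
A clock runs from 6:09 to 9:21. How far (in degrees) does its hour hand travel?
The hour hand moves 0.5 degrees per minute.
Time elapsed: 9:21 - 6:09 = 192 minutes
Angular displacement: 192 x 0.5 = 96 degrees

Final answer: 96 degrees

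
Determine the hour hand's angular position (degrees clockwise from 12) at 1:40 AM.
The hour hand moves 30 degrees per hour and 0.5 degrees per minute.
At 1:40: (1) x 30 + 40 x 0.5 = 30 + 20 = 50 degrees

Final answer: 50 degrees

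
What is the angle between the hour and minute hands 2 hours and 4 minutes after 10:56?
First find the time 2 hours and 4 minutes after 10:56.
Total minutes: 10 x 60 + 56 + 2 x 60 + 4 = 780.
780 mod 720 = 60 minutes = 1:00.
Now compute the angle at 1:00:
Hour hand: 1 x 30 + 0 x 0.5 = 30 degrees
Minute hand: 0 x 6 = 0 degrees
Difference: |30 - 0| = 30 degrees
The angle is 30 degrees

Final answer: 30 degrees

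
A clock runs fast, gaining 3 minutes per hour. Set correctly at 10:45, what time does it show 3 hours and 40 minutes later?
For every 60 true minutes, the faulty clock advances 60 + 3 = 63 minutes.
True elapsed: 3 hours and 40 minutes = 220 minutes.
Faulty clock advances: 220 x 63/60 = 231 minutes (drift: 11 minutes ahead).
Shown time: 10:45 + 231 minutes = 2:36.

Final answer: 2:36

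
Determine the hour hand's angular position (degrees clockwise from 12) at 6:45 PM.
The hour hand moves 30 degrees per hour and 0.5 degrees per minute.
At 6:45: (6) x 30 + 45 x 0.5 = 180 + 22.5 = 202.5 degrees

Final answer: 202.5 degrees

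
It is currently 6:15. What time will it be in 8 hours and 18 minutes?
Starting time: 6:15
Adding 18 minutes to 15 minutes: 15 + 18 = 33 minutes
Adding 8 hours: 6 + 8 = 14 - 12 = 2
Final time: 2:33

Final answer: 2:33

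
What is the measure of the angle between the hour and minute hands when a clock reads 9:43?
Hour hand position: 9 x 30 + 43 x 0.5 = 291.5 degrees
Minute hand position: 43 x 6 = 258 degrees
Difference: |291.5 - 258| = 33.5 degrees
The angle between the hands is 33.5 degrees

Final answer: 33.5 degrees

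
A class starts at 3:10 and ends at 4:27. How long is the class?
From 3:10 to 4:27:
(4 x 60 + 27) - (3 x 60 + 10) = 267 - 190 = 77 minutes
= 1 hour and 17 minutes

Final answer: 1 hour and 17 minutes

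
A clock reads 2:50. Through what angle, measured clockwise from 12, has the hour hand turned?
The hour hand moves 30 degrees per hour and 0.5 degrees per minute.
At 2:50: (2) x 30 + 50 x 0.5 = 60 + 25 = 85 degrees

Final answer: 85 degrees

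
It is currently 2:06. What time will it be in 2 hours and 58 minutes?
Starting time: 2:06
Adding 58 minutes to 6 minutes: 6 + 58 = 64 minutes = 1 hour and 4 minutes
Adding 2 hours: 2 + 2 + 1 (carry) = 5
Final time: 5:04

Final answer: 5:04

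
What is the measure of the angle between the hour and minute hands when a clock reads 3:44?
Hour hand position: 3 x 30 + 44 x 0.5 = 112 degrees
Minute hand position: 44 x 6 = 264 degrees
Difference: |112 - 264| = 152 degrees
The angle between the hands is 152 degrees

Final answer: 152 degrees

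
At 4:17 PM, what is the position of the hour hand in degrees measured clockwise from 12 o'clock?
The hour hand moves 30 degrees per hour and 0.5 degrees per minute.
At 4:17: (4) x 30 + 17 x 0.5 = 120 + 8.5 = 128.5 degrees

Final answer: 128.5 degrees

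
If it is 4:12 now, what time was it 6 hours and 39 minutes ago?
Starting time: 4:12 = 252 total minutes past 12:00
Subtracting: 6 hours and 39 minutes = 399 minutes
252 - 399 = -147 (negative, add 12 hours = 720) = 573 minutes
= 9 hours and 33 minutes past 12:00 = 9:33

Final answer: 9:33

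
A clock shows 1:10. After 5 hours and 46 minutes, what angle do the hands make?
First find the time 5 hours and 46 minutes after 1:10.
Total minutes: 1 x 60 + 10 + 5 x 60 + 46 = 416.
416 mod 720 = 416 minutes = 6:56.
Now compute the angle at 6:56:
Hour hand: 6 x 30 + 56 x 0.5 = 208 degrees
Minute hand: 56 x 6 = 336 degrees
Difference: |208 - 336| = 128 degrees
The angle is 128 degrees

Final answer: 128 degrees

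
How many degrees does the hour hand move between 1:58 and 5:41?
The hour hand moves 0.5 degrees per minute.
Time elapsed: 5:41 - 1:58 = 223 minutes
Angular displacement: 223 x 0.5 = 111.5 degrees

Final answer: 111.5 degrees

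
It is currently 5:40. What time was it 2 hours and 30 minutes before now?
Starting time: 5:40 = 340 total minutes past 12:00
Subtracting: 2 hours and 30 minutes = 150 minutes
340 - 150 = 190 minutes
= 3 hours and 10 minutes past 12:00 = 3:10

Final answer: 3:10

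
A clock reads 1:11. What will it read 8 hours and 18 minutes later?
Starting time: 1:11
Adding 18 minutes to 11 minutes: 11 + 18 = 29 minutes
Adding 8 hours: 1 + 8 = 9
Final time: 9:29

Final answer: 9:29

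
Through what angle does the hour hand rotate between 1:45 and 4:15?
The hour hand moves 0.5 degrees per minute.
Time elapsed: 4:15 - 1:45 = 150 minutes
Angular displacement: 150 x 0.5 = 75 degrees

Final answer: 75 degrees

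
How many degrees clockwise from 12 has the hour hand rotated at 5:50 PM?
The hour hand moves 30 degrees per hour and 0.5 degrees per minute.
At 5:50: (5) x 30 + 50 x 0.5 = 150 + 25 = 175 degrees

Final answer: 175 degrees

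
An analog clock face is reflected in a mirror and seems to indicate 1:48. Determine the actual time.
Reflection across the vertical (12-6) axis maps a hand at angle A degrees to (360 - A) degrees, which sends a reading of T minutes past 12:00 to (720 - T) minutes past 12:00.
Mirror reads 1:48 = 108 minutes past 12:00.
Actual time: (720 - 108) mod 720 = 612 minutes = 10:12.

Final answer: 10:12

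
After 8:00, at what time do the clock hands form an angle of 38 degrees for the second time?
At t minutes past 8:00, the hour hand is at 30 x 8 + 0.5t degrees and the minute hand is at 6t degrees.
The smaller angle between them is 38 degrees when |30H - 5.5t| = 38 or |30H - 5.5t| = 322.
With H = 8, solve 30 x 8 - 5.5t = +/- target for each target:
  t = (30 x 8 - 38) / 5.5 = 36.73
  t = (30 x 8 + 38) / 5.5 = 50.55
  t = (30 x 8 - 322) / 5.5 = -14.91 (outside (0, 60))
  t = (30 x 8 + 322) / 5.5 = 102.18 (outside (0, 60))
Valid solutions in (0, 60): {36.73, 50.55} minutes.
The second occurrence is t = 50.55 minutes.
The hands form a 38-degree angle at 50.55 minutes past 8:00.

Final answer: 50.55 minutes past 8:00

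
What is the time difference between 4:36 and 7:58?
From 4:36 to 7:58:
(7 x 60 + 58) - (4 x 60 + 36) = 478 - 276 = 202 minutes
= 3 hours and 22 minutes

Final answer: 3 hours and 22 minutes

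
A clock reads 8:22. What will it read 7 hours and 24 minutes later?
Starting time: 8:22
Adding 24 minutes to 22 minutes: 22 + 24 = 46 minutes
Adding 7 hours: 8 + 7 = 15 - 12 = 3
Final time: 3:46

Final answer: 3:46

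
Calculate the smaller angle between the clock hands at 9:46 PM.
Hour hand position: 9 x 30 + 46 x 0.5 = 293 degrees
Minute hand position: 46 x 6 = 276 degrees
Difference: |293 - 276| = 17 degrees
The angle between the hands is 17 degrees

Final answer: 17 degrees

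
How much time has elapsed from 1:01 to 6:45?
From 1:01 to 6:45:
(6 x 60 + 45) - (1 x 60 + 1) = 405 - 61 = 344 minutes
= 5 hours and 44 minutes

Final answer: 5 hours and 44 minutes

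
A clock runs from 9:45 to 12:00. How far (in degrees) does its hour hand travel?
The hour hand moves 0.5 degrees per minute.
Time elapsed: 12:00 - 9:45 = 135 minutes
Angular displacement: 135 x 0.5 = 67.5 degrees

Final answer: 67.5 degrees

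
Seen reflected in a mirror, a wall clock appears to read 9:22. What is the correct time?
Reflection across the vertical (12-6) axis maps a hand at angle A degrees to (360 - A) degrees, which sends a reading of T minutes past 12:00 to (720 - T) minutes past 12:00.
Mirror reads 9:22 = 562 minutes past 12:00.
Actual time: (720 - 562) mod 720 = 158 minutes = 2:38.

Final answer: 2:38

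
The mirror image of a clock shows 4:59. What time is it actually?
Reflection across the vertical (12-6) axis maps a hand at angle A degrees to (360 - A) degrees, which sends a reading of T minutes past 12:00 to (720 - T) minutes past 12:00.
Mirror reads 4:59 = 299 minutes past 12:00.
Actual time: (720 - 299) mod 720 = 421 minutes = 7:01.

Final answer: 7:01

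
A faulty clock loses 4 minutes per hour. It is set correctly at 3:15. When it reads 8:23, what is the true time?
For every 60 true minutes, the faulty clock advances 56 minutes, so 1 faulty-clock minute corresponds to 60/56 true minutes.
From 3:15 to 8:23 on the faulty dial is 308 minutes.
True elapsed: 308 x 60/56 = 330 minutes = 5 hours and 30 minutes.
True time: 3:15 + 5 hours and 30 minutes = 8:45.

Final answer: 8:45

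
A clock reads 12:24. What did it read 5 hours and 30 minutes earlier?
Starting time: 12:24 = 24 total minutes past 12:00
Subtracting: 5 hours and 30 minutes = 330 minutes
24 - 330 = -306 (negative, add 12 hours = 720) = 414 minutes
= 6 hours and 54 minutes past 12:00 = 6:54

Final answer: 6:54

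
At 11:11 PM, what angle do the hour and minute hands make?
Hour hand position: 11 x 30 + 11 x 0.5 = 335.5 degrees
Minute hand position: 11 x 6 = 66 degrees
Difference: |335.5 - 66| = 269.5 degrees
Since 269.5 > 180, the smaller angle is 360 - 269.5 = 90.5 degrees

Final answer: 90.5 degrees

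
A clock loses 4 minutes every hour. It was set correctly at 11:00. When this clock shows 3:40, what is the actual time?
For every 60 true minutes, the faulty clock advances 56 minutes, so 1 faulty-clock minute corresponds to 60/56 true minutes.
From 11:00 to 3:40 on the faulty dial is 280 minutes.
True elapsed: 280 x 60/56 = 300 minutes = 5 hours.
True time: 11:00 + 5 hours = 4:00.

Final answer: 4:00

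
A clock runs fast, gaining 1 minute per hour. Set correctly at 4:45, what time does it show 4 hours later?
For every 60 true minutes, the faulty clock advances 60 + 1 = 61 minutes.
True elapsed: 4 hours = 240 minutes.
Faulty clock advances: 240 x 61/60 = 244 minutes (drift: 4 minutes ahead).
Shown time: 4:45 + 244 minutes = 8:49.

Final answer: 8:49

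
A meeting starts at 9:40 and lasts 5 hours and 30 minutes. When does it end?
Starting time: 9:40
Adding 30 minutes to 40 minutes: 40 + 30 = 70 minutes = 1 hour and 10 minutes
Adding 5 hours: 9 + 5 + 1 (carry) = 15 - 12 = 3
Final time: 3:10

Final answer: 3:10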